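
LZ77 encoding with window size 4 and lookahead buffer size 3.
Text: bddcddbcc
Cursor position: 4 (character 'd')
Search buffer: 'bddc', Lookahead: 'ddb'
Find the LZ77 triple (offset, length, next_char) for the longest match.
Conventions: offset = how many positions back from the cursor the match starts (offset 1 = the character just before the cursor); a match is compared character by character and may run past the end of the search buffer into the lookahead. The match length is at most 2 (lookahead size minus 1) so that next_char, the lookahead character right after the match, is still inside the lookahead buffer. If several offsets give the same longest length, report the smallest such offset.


Try each offset into the search buffer:
  offset=1 (pos 3, char 'c'): match length 0
  offset=2 (pos 2, char 'd'): match length 1
  offset=3 (pos 1, char 'd'): match length 2
  offset=4 (pos 0, char 'b'): match length 0
Longest match has length 2 at offset 3.
next_char = character at position 4 + 2 = 6 -> 'b'

Best match: offset=3, length=2 (matching 'dd' starting at position 1)
LZ77 triple: (3, 2, 'b')


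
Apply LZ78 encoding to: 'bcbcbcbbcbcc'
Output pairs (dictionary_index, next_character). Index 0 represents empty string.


LZ78 encoding steps:
Dictionary: {0: ''}
Step 1: w='' (idx 0), next='b' -> output (0, 'b'), add 'b' as idx 1
Step 2: w='' (idx 0), next='c' -> output (0, 'c'), add 'c' as idx 2
Step 3: w='b' (idx 1), next='c' -> output (1, 'c'), add 'bc' as idx 3
Step 4: w='bc' (idx 3), next='b' -> output (3, 'b'), add 'bcb' as idx 4
Step 5: w='bcb' (idx 4), next='c' -> output (4, 'c'), add 'bcbc' as idx 5
Step 6: w='c' (idx 2), end of input -> output (2, '')


Encoded: [(0, 'b'), (0, 'c'), (1, 'c'), (3, 'b'), (4, 'c'), (2, '')]


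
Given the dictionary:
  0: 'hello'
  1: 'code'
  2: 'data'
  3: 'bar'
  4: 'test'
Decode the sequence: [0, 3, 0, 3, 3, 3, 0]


Look up each index in the dictionary:
  0 -> 'hello'
  3 -> 'bar'
  0 -> 'hello'
  3 -> 'bar'
  3 -> 'bar'
  3 -> 'bar'
  0 -> 'hello'

Decoded: "hello bar hello bar bar bar hello"


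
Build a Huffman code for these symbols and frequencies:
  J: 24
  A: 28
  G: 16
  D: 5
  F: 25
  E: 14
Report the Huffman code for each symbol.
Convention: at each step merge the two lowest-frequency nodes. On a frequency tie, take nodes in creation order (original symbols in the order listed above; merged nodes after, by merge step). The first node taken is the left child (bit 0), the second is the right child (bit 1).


Huffman tree construction:
Step 1: Merge D(5) + E(14) = 19
Step 2: Merge G(16) + (D+E)(19) = 35
Step 3: Merge J(24) + F(25) = 49
Step 4: Merge A(28) + (G+(D+E))(35) = 63
Step 5: Merge (J+F)(49) + (A+(G+(D+E)))(63) = 112
Read each symbol's code off the tree from the root (left child = 0, right child = 1).

Codes:
  J: 00 (length 2)
  A: 10 (length 2)
  G: 110 (length 3)
  D: 1110 (length 4)
  F: 01 (length 2)
  E: 1111 (length 4)
Average code length: 278/112 = 2.4821 bits/symbol


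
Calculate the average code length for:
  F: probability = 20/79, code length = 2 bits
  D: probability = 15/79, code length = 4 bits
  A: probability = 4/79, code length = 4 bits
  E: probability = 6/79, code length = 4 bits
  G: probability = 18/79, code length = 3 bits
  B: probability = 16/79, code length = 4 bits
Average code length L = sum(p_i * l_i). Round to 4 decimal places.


Weighted contributions p_i * l_i:
  F: (20/79) * 2 = 40/79
  D: (15/79) * 4 = 60/79
  A: (4/79) * 4 = 16/79
  E: (6/79) * 4 = 24/79
  G: (18/79) * 3 = 54/79
  B: (16/79) * 4 = 64/79
Sum = (40 + 60 + 16 + 24 + 54 + 64)/79 = 258/79

L = 258/79 = 3.2658 bits/symbol


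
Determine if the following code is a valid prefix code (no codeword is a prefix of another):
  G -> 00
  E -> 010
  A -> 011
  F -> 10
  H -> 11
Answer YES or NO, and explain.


Checking each pair (does one codeword prefix another?):
  G='00' vs E='010': no prefix
  G='00' vs A='011': no prefix
  G='00' vs F='10': no prefix
  G='00' vs H='11': no prefix
  E='010' vs G='00': no prefix
  E='010' vs A='011': no prefix
  E='010' vs F='10': no prefix
  E='010' vs H='11': no prefix
  A='011' vs G='00': no prefix
  A='011' vs E='010': no prefix
  A='011' vs F='10': no prefix
  A='011' vs H='11': no prefix
  F='10' vs G='00': no prefix
  F='10' vs E='010': no prefix
  F='10' vs A='011': no prefix
  F='10' vs H='11': no prefix
  H='11' vs G='00': no prefix
  H='11' vs E='010': no prefix
  H='11' vs A='011': no prefix
  H='11' vs F='10': no prefix
No violation found over all pairs.

YES -- this is a valid prefix code. No codeword is a prefix of any other codeword.


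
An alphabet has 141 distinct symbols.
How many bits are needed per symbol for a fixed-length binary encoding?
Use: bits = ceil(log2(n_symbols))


log2(141) = 7.1396
Bracket: 2^7 = 128 < 141 <= 2^8 = 256
So ceil(log2(141)) = 8

bits = ceil(log2(141)) = ceil(7.1396) = 8 bits


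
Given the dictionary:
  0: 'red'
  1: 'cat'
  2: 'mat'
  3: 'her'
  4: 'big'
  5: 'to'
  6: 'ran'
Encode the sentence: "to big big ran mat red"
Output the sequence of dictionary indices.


Look up each word in the dictionary:
  'to' -> 5
  'big' -> 4
  'big' -> 4
  'ran' -> 6
  'mat' -> 2
  'red' -> 0

Encoded: [5, 4, 4, 6, 2, 0]


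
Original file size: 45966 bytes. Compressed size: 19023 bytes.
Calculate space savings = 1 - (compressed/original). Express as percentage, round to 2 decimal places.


ratio = compressed/original = 19023/45966 = 0.413849
savings = 1 - ratio = 1 - 0.413849 = 0.586151
as a percentage: 0.586151 * 100 = 58.62%

Space savings = 1 - 19023/45966 = 58.62%


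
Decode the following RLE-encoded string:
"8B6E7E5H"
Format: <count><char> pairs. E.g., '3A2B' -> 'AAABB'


Expanding each <count><char> pair:
  8B -> 'BBBBBBBB'
  6E -> 'EEEEEE'
  7E -> 'EEEEEEE'
  5H -> 'HHHHH'

Decoded = BBBBBBBBEEEEEEEEEEEEEHHHHH


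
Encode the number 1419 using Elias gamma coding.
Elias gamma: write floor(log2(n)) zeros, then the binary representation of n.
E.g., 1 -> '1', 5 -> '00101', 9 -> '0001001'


num_bits = floor(log2(1419)) + 1 = 11
leading_zeros = num_bits - 1 = 10
binary(1419) = 10110001011

Elias gamma(1419) = '0000000000' + '10110001011' = 000000000010110001011 (21 bits)


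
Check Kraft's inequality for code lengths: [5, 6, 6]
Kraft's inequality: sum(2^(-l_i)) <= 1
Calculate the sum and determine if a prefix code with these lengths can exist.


Sum = 2^(-5) + 2^(-6) + 2^(-6)
    = 0.03125 + 0.015625 + 0.015625
    = 4/64 = 0.0625
Since 0.0625 <= 1, Kraft's inequality IS satisfied.
A prefix code with these lengths CAN exist.

Kraft sum = 0.0625. Satisfied.


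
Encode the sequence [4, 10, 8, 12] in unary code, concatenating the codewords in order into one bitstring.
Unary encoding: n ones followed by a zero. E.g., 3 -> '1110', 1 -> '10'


Encode each number as n ones followed by a terminating 0:
  4 -> 11110 (5 bits)
  10 -> 11111111110 (11 bits)
  8 -> 111111110 (9 bits)
  12 -> 1111111111110 (13 bits)
Total length = 5 + 11 + 9 + 13 = 38 bits.

Unary([4, 10, 8, 12]) = 11110111111111101111111101111111111110 (38 bits)


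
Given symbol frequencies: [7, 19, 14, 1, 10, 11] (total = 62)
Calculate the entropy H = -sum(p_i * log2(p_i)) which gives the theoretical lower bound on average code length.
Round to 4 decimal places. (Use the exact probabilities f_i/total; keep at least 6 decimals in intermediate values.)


Per-symbol terms -p_i * log2(p_i) with p_i = f_i/62:
  p = 7/62 = 0.112903: log2(p) = -3.146841, -p*log2(p) = 0.355289
  p = 19/62 = 0.306452: log2(p) = -1.706269, -p*log2(p) = 0.522889
  p = 14/62 = 0.225806: log2(p) = -2.146841, -p*log2(p) = 0.484771
  p = 1/62 = 0.016129: log2(p) = -5.954196, -p*log2(p) = 0.096035
  p = 10/62 = 0.161290: log2(p) = -2.632268, -p*log2(p) = 0.424559
  p = 11/62 = 0.177419: log2(p) = -2.494765, -p*log2(p) = 0.442620
H = 0.355289 + 0.522889 + 0.484771 + 0.096035 + 0.424559 + 0.442620 = 2.326163

H = 2.3262 bits/symbol


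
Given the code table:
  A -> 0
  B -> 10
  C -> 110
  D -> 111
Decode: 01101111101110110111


Decoding:
0 -> A
110 -> C
111 -> D
110 -> C
111 -> D
0 -> A
110 -> C
111 -> D


Result: ACDCDACD


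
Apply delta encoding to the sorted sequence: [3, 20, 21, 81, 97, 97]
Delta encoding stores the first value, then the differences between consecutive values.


First value: 3
Deltas:
  20 - 3 = 17
  21 - 20 = 1
  81 - 21 = 60
  97 - 81 = 16
  97 - 97 = 0


Delta encoded: [3, 17, 1, 60, 16, 0]


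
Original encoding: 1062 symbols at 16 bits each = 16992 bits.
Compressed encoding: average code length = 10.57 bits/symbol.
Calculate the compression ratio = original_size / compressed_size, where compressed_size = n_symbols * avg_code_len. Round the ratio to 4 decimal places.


original_size = n_symbols * orig_bits = 1062 * 16 = 16992 bits
compressed_size = n_symbols * avg_code_len = 1062 * 10.57 = 11225.34 bits
ratio = original_size / compressed_size = 16992 / 11225.34 = 1.5137

Compression ratio = 1.5137


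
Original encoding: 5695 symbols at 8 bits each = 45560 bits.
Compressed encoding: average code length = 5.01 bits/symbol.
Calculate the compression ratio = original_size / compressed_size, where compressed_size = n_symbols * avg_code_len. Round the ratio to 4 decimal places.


original_size = n_symbols * orig_bits = 5695 * 8 = 45560 bits
compressed_size = n_symbols * avg_code_len = 5695 * 5.01 = 28531.95 bits
ratio = original_size / compressed_size = 45560 / 28531.95 = 1.5968

Compression ratio = 1.5968


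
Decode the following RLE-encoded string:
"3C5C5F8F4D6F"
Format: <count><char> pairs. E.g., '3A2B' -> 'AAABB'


Expanding each <count><char> pair:
  3C -> 'CCC'
  5C -> 'CCCCC'
  5F -> 'FFFFF'
  8F -> 'FFFFFFFF'
  4D -> 'DDDD'
  6F -> 'FFFFFF'

Decoded = CCCCCCCCFFFFFFFFFFFFFDDDDFFFFFF


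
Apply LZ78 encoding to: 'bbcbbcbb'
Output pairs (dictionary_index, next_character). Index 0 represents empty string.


LZ78 encoding steps:
Dictionary: {0: ''}
Step 1: w='' (idx 0), next='b' -> output (0, 'b'), add 'b' as idx 1
Step 2: w='b' (idx 1), next='c' -> output (1, 'c'), add 'bc' as idx 2
Step 3: w='b' (idx 1), next='b' -> output (1, 'b'), add 'bb' as idx 3
Step 4: w='' (idx 0), next='c' -> output (0, 'c'), add 'c' as idx 4
Step 5: w='bb' (idx 3), end of input -> output (3, '')


Encoded: [(0, 'b'), (1, 'c'), (1, 'b'), (0, 'c'), (3, '')]


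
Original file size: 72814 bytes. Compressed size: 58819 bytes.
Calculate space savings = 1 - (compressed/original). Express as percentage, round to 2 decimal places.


ratio = compressed/original = 58819/72814 = 0.807798
savings = 1 - ratio = 1 - 0.807798 = 0.192202
as a percentage: 0.192202 * 100 = 19.22%

Space savings = 1 - 58819/72814 = 19.22%


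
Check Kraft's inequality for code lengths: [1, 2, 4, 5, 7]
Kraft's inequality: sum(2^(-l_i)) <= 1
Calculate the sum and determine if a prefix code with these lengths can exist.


Sum = 2^(-1) + 2^(-2) + 2^(-4) + 2^(-5) + 2^(-7)
    = 0.5 + 0.25 + 0.0625 + 0.03125 + 0.0078125
    = 109/128 = 0.8515625
Since 0.8515625 <= 1, Kraft's inequality IS satisfied.
A prefix code with these lengths CAN exist.

Kraft sum = 0.8515625. Satisfied.


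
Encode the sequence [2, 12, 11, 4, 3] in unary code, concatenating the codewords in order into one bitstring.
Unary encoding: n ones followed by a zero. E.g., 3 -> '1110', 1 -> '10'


Encode each number as n ones followed by a terminating 0:
  2 -> 110 (3 bits)
  12 -> 1111111111110 (13 bits)
  11 -> 111111111110 (12 bits)
  4 -> 11110 (5 bits)
  3 -> 1110 (4 bits)
Total length = 3 + 13 + 12 + 5 + 4 = 37 bits.

Unary([2, 12, 11, 4, 3]) = 1101111111111110111111111110111101110 (37 bits)


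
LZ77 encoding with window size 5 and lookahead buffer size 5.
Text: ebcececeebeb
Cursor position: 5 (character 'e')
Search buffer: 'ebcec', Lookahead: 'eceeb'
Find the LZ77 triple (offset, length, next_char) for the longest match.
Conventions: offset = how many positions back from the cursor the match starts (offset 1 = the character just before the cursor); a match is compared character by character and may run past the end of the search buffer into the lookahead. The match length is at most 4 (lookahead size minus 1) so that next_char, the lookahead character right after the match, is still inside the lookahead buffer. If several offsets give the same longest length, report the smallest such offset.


Try each offset into the search buffer:
  offset=1 (pos 4, char 'c'): match length 0
  offset=2 (pos 3, char 'e'): match length 3
  offset=3 (pos 2, char 'c'): match length 0
  offset=4 (pos 1, char 'b'): match length 0
  offset=5 (pos 0, char 'e'): match length 1
Longest match has length 3 at offset 2.
next_char = character at position 5 + 3 = 8 -> 'e'

Best match: offset=2, length=3 (matching 'ece' starting at position 3)
LZ77 triple: (2, 3, 'e')


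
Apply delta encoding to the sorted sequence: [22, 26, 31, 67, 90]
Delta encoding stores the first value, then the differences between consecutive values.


First value: 22
Deltas:
  26 - 22 = 4
  31 - 26 = 5
  67 - 31 = 36
  90 - 67 = 23


Delta encoded: [22, 4, 5, 36, 23]


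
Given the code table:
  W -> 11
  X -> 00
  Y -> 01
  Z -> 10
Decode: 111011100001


Decoding:
11 -> W
10 -> Z
11 -> W
10 -> Z
00 -> X
01 -> Y


Result: WZWZXY


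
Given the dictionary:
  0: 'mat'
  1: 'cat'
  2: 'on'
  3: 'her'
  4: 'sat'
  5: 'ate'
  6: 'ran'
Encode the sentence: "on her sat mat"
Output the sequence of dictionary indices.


Look up each word in the dictionary:
  'on' -> 2
  'her' -> 3
  'sat' -> 4
  'mat' -> 0

Encoded: [2, 3, 4, 0]


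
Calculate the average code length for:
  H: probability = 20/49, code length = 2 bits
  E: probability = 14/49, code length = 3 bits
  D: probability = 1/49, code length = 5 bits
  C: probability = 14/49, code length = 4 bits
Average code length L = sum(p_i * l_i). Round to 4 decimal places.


Weighted contributions p_i * l_i:
  H: (20/49) * 2 = 40/49
  E: (14/49) * 3 = 42/49
  D: (1/49) * 5 = 5/49
  C: (14/49) * 4 = 56/49
Sum = (40 + 42 + 5 + 56)/49 = 143/49

L = 143/49 = 2.9184 bits/symbol


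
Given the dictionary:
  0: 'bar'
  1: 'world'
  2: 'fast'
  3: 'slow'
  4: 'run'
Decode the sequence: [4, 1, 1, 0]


Look up each index in the dictionary:
  4 -> 'run'
  1 -> 'world'
  1 -> 'world'
  0 -> 'bar'

Decoded: "run world world bar"


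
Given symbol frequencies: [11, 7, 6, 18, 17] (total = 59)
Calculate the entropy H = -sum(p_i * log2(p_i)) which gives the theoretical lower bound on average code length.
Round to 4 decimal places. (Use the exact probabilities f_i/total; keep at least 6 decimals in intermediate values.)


Per-symbol terms -p_i * log2(p_i) with p_i = f_i/59:
  p = 11/59 = 0.186441: log2(p) = -2.423211, -p*log2(p) = 0.451785
  p = 7/59 = 0.118644: log2(p) = -3.075288, -p*log2(p) = 0.364865
  p = 6/59 = 0.101695: log2(p) = -3.297681, -p*log2(p) = 0.335357
  p = 18/59 = 0.305085: log2(p) = -1.712718, -p*log2(p) = 0.522524
  p = 17/59 = 0.288136: log2(p) = -1.795180, -p*log2(p) = 0.517255
H = 0.451785 + 0.364865 + 0.335357 + 0.522524 + 0.517255 = 2.191786

H = 2.1918 bits/symbol


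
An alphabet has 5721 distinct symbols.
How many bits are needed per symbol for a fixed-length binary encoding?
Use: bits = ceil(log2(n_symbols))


log2(5721) = 12.4821
Bracket: 2^12 = 4096 < 5721 <= 2^13 = 8192
So ceil(log2(5721)) = 13

bits = ceil(log2(5721)) = ceil(12.4821) = 13 bits


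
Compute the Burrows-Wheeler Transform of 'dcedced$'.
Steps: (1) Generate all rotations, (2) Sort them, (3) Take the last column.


Rotations (sorted):
  0: $dcedced -> last char: d
  1: ced$dced -> last char: d
  2: cedced$d -> last char: d
  3: d$dcedce -> last char: e
  4: dced$dce -> last char: e
  5: dcedced$ -> last char: $
  6: ed$dcedc -> last char: c
  7: edced$dc -> last char: c


BWT = dddee$cc


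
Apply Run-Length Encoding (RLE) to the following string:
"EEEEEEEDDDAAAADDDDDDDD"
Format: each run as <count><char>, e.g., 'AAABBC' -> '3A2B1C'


Scanning runs left to right:
  i=0: run of 'E' x 7 -> '7E'
  i=7: run of 'D' x 3 -> '3D'
  i=10: run of 'A' x 4 -> '4A'
  i=14: run of 'D' x 8 -> '8D'

RLE = 7E3D4A8D


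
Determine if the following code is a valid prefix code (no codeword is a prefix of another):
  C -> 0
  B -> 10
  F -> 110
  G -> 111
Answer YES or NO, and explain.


Checking each pair (does one codeword prefix another?):
  C='0' vs B='10': no prefix
  C='0' vs F='110': no prefix
  C='0' vs G='111': no prefix
  B='10' vs C='0': no prefix
  B='10' vs F='110': no prefix
  B='10' vs G='111': no prefix
  F='110' vs C='0': no prefix
  F='110' vs B='10': no prefix
  F='110' vs G='111': no prefix
  G='111' vs C='0': no prefix
  G='111' vs B='10': no prefix
  G='111' vs F='110': no prefix
No violation found over all pairs.

YES -- this is a valid prefix code. No codeword is a prefix of any other codeword.


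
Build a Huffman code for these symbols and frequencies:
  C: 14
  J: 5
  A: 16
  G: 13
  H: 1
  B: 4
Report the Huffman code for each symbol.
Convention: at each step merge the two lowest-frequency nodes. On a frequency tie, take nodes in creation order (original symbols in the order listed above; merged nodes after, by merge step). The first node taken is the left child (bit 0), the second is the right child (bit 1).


Huffman tree construction:
Step 1: Merge H(1) + B(4) = 5
Step 2: Merge J(5) + (H+B)(5) = 10
Step 3: Merge (J+(H+B))(10) + G(13) = 23
Step 4: Merge C(14) + A(16) = 30
Step 5: Merge ((J+(H+B))+G)(23) + (C+A)(30) = 53
Read each symbol's code off the tree from the root (left child = 0, right child = 1).

Codes:
  C: 10 (length 2)
  J: 000 (length 3)
  A: 11 (length 2)
  G: 01 (length 2)
  H: 0010 (length 4)
  B: 0011 (length 4)
Average code length: 121/53 = 2.2830 bits/symbol


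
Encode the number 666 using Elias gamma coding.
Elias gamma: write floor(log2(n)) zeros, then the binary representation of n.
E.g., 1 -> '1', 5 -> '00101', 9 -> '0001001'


num_bits = floor(log2(666)) + 1 = 10
leading_zeros = num_bits - 1 = 9
binary(666) = 1010011010

Elias gamma(666) = '000000000' + '1010011010' = 0000000001010011010 (19 bits)


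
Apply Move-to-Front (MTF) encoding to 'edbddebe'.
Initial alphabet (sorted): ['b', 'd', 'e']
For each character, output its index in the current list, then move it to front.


MTF encoding:
'e': index 2 in ['b', 'd', 'e'] -> ['e', 'b', 'd']
'd': index 2 in ['e', 'b', 'd'] -> ['d', 'e', 'b']
'b': index 2 in ['d', 'e', 'b'] -> ['b', 'd', 'e']
'd': index 1 in ['b', 'd', 'e'] -> ['d', 'b', 'e']
'd': index 0 in ['d', 'b', 'e'] -> ['d', 'b', 'e']
'e': index 2 in ['d', 'b', 'e'] -> ['e', 'd', 'b']
'b': index 2 in ['e', 'd', 'b'] -> ['b', 'e', 'd']
'e': index 1 in ['b', 'e', 'd'] -> ['e', 'b', 'd']


Output: [2, 2, 2, 1, 0, 2, 2, 1]


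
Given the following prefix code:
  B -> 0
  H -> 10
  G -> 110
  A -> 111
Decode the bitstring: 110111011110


Decoding step by step:
Bits 110 -> G
Bits 111 -> A
Bits 0 -> B
Bits 111 -> A
Bits 10 -> H


Decoded message: GABAH


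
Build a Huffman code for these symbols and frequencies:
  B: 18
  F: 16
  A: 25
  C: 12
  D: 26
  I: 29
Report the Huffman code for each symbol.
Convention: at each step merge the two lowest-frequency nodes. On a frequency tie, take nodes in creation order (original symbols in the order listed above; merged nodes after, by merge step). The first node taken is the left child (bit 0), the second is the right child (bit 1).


Huffman tree construction:
Step 1: Merge C(12) + F(16) = 28
Step 2: Merge B(18) + A(25) = 43
Step 3: Merge D(26) + (C+F)(28) = 54
Step 4: Merge I(29) + (B+A)(43) = 72
Step 5: Merge (D+(C+F))(54) + (I+(B+A))(72) = 126
Read each symbol's code off the tree from the root (left child = 0, right child = 1).

Codes:
  B: 110 (length 3)
  F: 011 (length 3)
  A: 111 (length 3)
  C: 010 (length 3)
  D: 00 (length 2)
  I: 10 (length 2)
Average code length: 323/126 = 2.5635 bits/symbol


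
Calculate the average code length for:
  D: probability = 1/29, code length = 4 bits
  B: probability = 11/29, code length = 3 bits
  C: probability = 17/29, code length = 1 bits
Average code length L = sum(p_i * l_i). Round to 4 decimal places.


Weighted contributions p_i * l_i:
  D: (1/29) * 4 = 4/29
  B: (11/29) * 3 = 33/29
  C: (17/29) * 1 = 17/29
Sum = (4 + 33 + 17)/29 = 54/29

L = 54/29 = 1.8621 bits/symbol


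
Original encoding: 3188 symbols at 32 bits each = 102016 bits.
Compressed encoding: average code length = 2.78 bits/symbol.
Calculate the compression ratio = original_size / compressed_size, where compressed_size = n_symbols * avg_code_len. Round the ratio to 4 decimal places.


original_size = n_symbols * orig_bits = 3188 * 32 = 102016 bits
compressed_size = n_symbols * avg_code_len = 3188 * 2.78 = 8862.64 bits
ratio = original_size / compressed_size = 102016 / 8862.64 = 11.5108

Compression ratio = 11.5108


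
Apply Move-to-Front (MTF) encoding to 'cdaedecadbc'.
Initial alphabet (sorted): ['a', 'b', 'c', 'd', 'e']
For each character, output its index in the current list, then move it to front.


MTF encoding:
'c': index 2 in ['a', 'b', 'c', 'd', 'e'] -> ['c', 'a', 'b', 'd', 'e']
'd': index 3 in ['c', 'a', 'b', 'd', 'e'] -> ['d', 'c', 'a', 'b', 'e']
'a': index 2 in ['d', 'c', 'a', 'b', 'e'] -> ['a', 'd', 'c', 'b', 'e']
'e': index 4 in ['a', 'd', 'c', 'b', 'e'] -> ['e', 'a', 'd', 'c', 'b']
'd': index 2 in ['e', 'a', 'd', 'c', 'b'] -> ['d', 'e', 'a', 'c', 'b']
'e': index 1 in ['d', 'e', 'a', 'c', 'b'] -> ['e', 'd', 'a', 'c', 'b']
'c': index 3 in ['e', 'd', 'a', 'c', 'b'] -> ['c', 'e', 'd', 'a', 'b']
'a': index 3 in ['c', 'e', 'd', 'a', 'b'] -> ['a', 'c', 'e', 'd', 'b']
'd': index 3 in ['a', 'c', 'e', 'd', 'b'] -> ['d', 'a', 'c', 'e', 'b']
'b': index 4 in ['d', 'a', 'c', 'e', 'b'] -> ['b', 'd', 'a', 'c', 'e']
'c': index 3 in ['b', 'd', 'a', 'c', 'e'] -> ['c', 'b', 'd', 'a', 'e']


Output: [2, 3, 2, 4, 2, 1, 3, 3, 3, 4, 3]


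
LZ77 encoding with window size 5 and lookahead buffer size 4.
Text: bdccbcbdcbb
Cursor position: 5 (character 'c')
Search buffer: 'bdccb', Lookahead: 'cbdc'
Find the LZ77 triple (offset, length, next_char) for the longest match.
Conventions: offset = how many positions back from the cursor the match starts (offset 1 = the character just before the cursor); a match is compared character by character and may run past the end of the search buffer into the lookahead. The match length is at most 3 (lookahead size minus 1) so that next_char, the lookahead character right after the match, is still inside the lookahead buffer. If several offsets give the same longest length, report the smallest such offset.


Try each offset into the search buffer:
  offset=1 (pos 4, char 'b'): match length 0
  offset=2 (pos 3, char 'c'): match length 2
  offset=3 (pos 2, char 'c'): match length 1
  offset=4 (pos 1, char 'd'): match length 0
  offset=5 (pos 0, char 'b'): match length 0
Longest match has length 2 at offset 2.
next_char = character at position 5 + 2 = 7 -> 'd'

Best match: offset=2, length=2 (matching 'cb' starting at position 3)
LZ77 triple: (2, 2, 'd')


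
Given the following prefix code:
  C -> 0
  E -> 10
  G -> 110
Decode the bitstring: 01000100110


Decoding step by step:
Bits 0 -> C
Bits 10 -> E
Bits 0 -> C
Bits 0 -> C
Bits 10 -> E
Bits 0 -> C
Bits 110 -> G


Decoded message: CECCECG


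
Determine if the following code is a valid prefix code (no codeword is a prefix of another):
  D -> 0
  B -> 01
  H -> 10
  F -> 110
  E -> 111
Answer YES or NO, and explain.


Checking each pair (does one codeword prefix another?):
  D='0' vs B='01': prefix -- VIOLATION

NO -- this is NOT a valid prefix code. D (0) is a prefix of B (01).


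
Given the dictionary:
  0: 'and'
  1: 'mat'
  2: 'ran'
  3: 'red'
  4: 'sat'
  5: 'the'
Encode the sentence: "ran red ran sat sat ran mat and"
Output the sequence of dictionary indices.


Look up each word in the dictionary:
  'ran' -> 2
  'red' -> 3
  'ran' -> 2
  'sat' -> 4
  'sat' -> 4
  'ran' -> 2
  'mat' -> 1
  'and' -> 0

Encoded: [2, 3, 2, 4, 4, 2, 1, 0]


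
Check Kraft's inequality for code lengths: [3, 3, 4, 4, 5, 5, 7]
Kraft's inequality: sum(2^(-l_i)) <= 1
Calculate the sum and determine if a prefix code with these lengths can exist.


Sum = 2^(-3) + 2^(-3) + 2^(-4) + 2^(-4) + 2^(-5) + 2^(-5) + 2^(-7)
    = 0.125 + 0.125 + 0.0625 + 0.0625 + 0.03125 + 0.03125 + 0.0078125
    = 57/128 = 0.4453125
Since 0.4453125 <= 1, Kraft's inequality IS satisfied.
A prefix code with these lengths CAN exist.

Kraft sum = 0.4453125. Satisfied.


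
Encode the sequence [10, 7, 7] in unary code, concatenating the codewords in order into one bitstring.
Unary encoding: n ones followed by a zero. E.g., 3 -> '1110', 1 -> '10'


Encode each number as n ones followed by a terminating 0:
  10 -> 11111111110 (11 bits)
  7 -> 11111110 (8 bits)
  7 -> 11111110 (8 bits)
Total length = 11 + 8 + 8 = 27 bits.

Unary([10, 7, 7]) = 111111111101111111011111110 (27 bits)


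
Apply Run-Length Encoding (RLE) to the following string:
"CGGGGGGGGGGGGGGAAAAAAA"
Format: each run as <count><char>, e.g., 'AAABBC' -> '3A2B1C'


Scanning runs left to right:
  i=0: run of 'C' x 1 -> '1C'
  i=1: run of 'G' x 14 -> '14G'
  i=15: run of 'A' x 7 -> '7A'

RLE = 1C14G7A


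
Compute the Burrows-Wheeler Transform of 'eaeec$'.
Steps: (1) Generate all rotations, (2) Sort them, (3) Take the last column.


Rotations (sorted):
  0: $eaeec -> last char: c
  1: aeec$e -> last char: e
  2: c$eaee -> last char: e
  3: eaeec$ -> last char: $
  4: ec$eae -> last char: e
  5: eec$ea -> last char: a


BWT = cee$ea


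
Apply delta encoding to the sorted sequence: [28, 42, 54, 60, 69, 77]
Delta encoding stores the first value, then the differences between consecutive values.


First value: 28
Deltas:
  42 - 28 = 14
  54 - 42 = 12
  60 - 54 = 6
  69 - 60 = 9
  77 - 69 = 8


Delta encoded: [28, 14, 12, 6, 9, 8]


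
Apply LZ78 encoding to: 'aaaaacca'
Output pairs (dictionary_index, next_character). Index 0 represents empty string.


LZ78 encoding steps:
Dictionary: {0: ''}
Step 1: w='' (idx 0), next='a' -> output (0, 'a'), add 'a' as idx 1
Step 2: w='a' (idx 1), next='a' -> output (1, 'a'), add 'aa' as idx 2
Step 3: w='aa' (idx 2), next='c' -> output (2, 'c'), add 'aac' as idx 3
Step 4: w='' (idx 0), next='c' -> output (0, 'c'), add 'c' as idx 4
Step 5: w='a' (idx 1), end of input -> output (1, '')


Encoded: [(0, 'a'), (1, 'a'), (2, 'c'), (0, 'c'), (1, '')]


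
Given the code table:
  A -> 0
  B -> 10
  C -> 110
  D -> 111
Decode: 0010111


Decoding:
0 -> A
0 -> A
10 -> B
111 -> D


Result: AABD


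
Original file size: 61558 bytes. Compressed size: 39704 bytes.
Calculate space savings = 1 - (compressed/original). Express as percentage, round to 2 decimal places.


ratio = compressed/original = 39704/61558 = 0.644985
savings = 1 - ratio = 1 - 0.644985 = 0.355015
as a percentage: 0.355015 * 100 = 35.5%

Space savings = 1 - 39704/61558 = 35.5%


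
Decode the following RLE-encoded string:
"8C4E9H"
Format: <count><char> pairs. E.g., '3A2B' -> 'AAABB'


Expanding each <count><char> pair:
  8C -> 'CCCCCCCC'
  4E -> 'EEEE'
  9H -> 'HHHHHHHHH'

Decoded = CCCCCCCCEEEEHHHHHHHHH


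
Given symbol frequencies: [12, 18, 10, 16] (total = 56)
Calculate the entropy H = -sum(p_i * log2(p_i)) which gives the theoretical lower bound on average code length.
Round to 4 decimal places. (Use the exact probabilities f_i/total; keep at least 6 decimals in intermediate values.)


Per-symbol terms -p_i * log2(p_i) with p_i = f_i/56:
  p = 12/56 = 0.214286: log2(p) = -2.222392, -p*log2(p) = 0.476227
  p = 18/56 = 0.321429: log2(p) = -1.637430, -p*log2(p) = 0.526317
  p = 10/56 = 0.178571: log2(p) = -2.485427, -p*log2(p) = 0.443826
  p = 16/56 = 0.285714: log2(p) = -1.807355, -p*log2(p) = 0.516387
H = 0.476227 + 0.526317 + 0.443826 + 0.516387 = 1.962757

H = 1.9628 bits/symbol


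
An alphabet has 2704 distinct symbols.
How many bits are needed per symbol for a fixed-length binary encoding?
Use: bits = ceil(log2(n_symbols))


log2(2704) = 11.4009
Bracket: 2^11 = 2048 < 2704 <= 2^12 = 4096
So ceil(log2(2704)) = 12

bits = ceil(log2(2704)) = ceil(11.4009) = 12 bits


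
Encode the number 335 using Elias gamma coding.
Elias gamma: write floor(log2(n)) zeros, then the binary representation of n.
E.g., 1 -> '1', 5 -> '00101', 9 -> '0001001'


num_bits = floor(log2(335)) + 1 = 9
leading_zeros = num_bits - 1 = 8
binary(335) = 101001111

Elias gamma(335) = '00000000' + '101001111' = 00000000101001111 (17 bits)


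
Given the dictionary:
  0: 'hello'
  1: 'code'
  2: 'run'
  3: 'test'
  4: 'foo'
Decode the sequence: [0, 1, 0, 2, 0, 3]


Look up each index in the dictionary:
  0 -> 'hello'
  1 -> 'code'
  0 -> 'hello'
  2 -> 'run'
  0 -> 'hello'
  3 -> 'test'

Decoded: "hello code hello run hello test"


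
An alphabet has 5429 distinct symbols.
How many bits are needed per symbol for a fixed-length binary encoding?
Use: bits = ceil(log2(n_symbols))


log2(5429) = 12.4065
Bracket: 2^12 = 4096 < 5429 <= 2^13 = 8192
So ceil(log2(5429)) = 13

bits = ceil(log2(5429)) = ceil(12.4065) = 13 bits


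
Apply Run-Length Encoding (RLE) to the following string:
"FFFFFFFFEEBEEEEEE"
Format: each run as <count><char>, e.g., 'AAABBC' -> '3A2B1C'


Scanning runs left to right:
  i=0: run of 'F' x 8 -> '8F'
  i=8: run of 'E' x 2 -> '2E'
  i=10: run of 'B' x 1 -> '1B'
  i=11: run of 'E' x 6 -> '6E'

RLE = 8F2E1B6E


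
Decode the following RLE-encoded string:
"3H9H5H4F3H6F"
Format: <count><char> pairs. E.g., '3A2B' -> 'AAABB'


Expanding each <count><char> pair:
  3H -> 'HHH'
  9H -> 'HHHHHHHHH'
  5H -> 'HHHHH'
  4F -> 'FFFF'
  3H -> 'HHH'
  6F -> 'FFFFFF'

Decoded = HHHHHHHHHHHHHHHHHFFFFHHHFFFFFF


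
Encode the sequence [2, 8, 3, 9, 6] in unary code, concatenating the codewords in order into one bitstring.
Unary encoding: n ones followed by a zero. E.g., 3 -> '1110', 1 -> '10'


Encode each number as n ones followed by a terminating 0:
  2 -> 110 (3 bits)
  8 -> 111111110 (9 bits)
  3 -> 1110 (4 bits)
  9 -> 1111111110 (10 bits)
  6 -> 1111110 (7 bits)
Total length = 3 + 9 + 4 + 10 + 7 = 33 bits.

Unary([2, 8, 3, 9, 6]) = 110111111110111011111111101111110 (33 bits)


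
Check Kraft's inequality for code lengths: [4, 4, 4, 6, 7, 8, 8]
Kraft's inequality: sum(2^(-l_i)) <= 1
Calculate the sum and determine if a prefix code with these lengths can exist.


Sum = 2^(-4) + 2^(-4) + 2^(-4) + 2^(-6) + 2^(-7) + 2^(-8) + 2^(-8)
    = 0.0625 + 0.0625 + 0.0625 + 0.015625 + 0.0078125 + 0.00390625 + 0.00390625
    = 56/256 = 0.21875
Since 0.21875 <= 1, Kraft's inequality IS satisfied.
A prefix code with these lengths CAN exist.

Kraft sum = 0.21875. Satisfied.


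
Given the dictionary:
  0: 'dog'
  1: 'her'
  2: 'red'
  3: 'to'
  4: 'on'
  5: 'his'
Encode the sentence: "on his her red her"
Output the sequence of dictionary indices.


Look up each word in the dictionary:
  'on' -> 4
  'his' -> 5
  'her' -> 1
  'red' -> 2
  'her' -> 1

Encoded: [4, 5, 1, 2, 1]


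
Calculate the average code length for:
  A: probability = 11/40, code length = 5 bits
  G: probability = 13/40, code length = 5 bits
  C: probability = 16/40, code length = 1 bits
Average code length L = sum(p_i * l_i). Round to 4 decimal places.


Weighted contributions p_i * l_i:
  A: (11/40) * 5 = 55/40
  G: (13/40) * 5 = 65/40
  C: (16/40) * 1 = 16/40
Sum = (55 + 65 + 16)/40 = 136/40

L = 136/40 = 3.4000 bits/symbol


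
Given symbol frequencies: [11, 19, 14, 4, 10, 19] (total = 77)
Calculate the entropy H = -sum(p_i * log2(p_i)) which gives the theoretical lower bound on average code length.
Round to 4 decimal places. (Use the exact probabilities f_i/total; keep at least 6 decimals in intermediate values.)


Per-symbol terms -p_i * log2(p_i) with p_i = f_i/77:
  p = 11/77 = 0.142857: log2(p) = -2.807355, -p*log2(p) = 0.401051
  p = 19/77 = 0.246753: log2(p) = -2.018859, -p*log2(p) = 0.498160
  p = 14/77 = 0.181818: log2(p) = -2.459432, -p*log2(p) = 0.447169
  p = 4/77 = 0.051948: log2(p) = -4.266787, -p*log2(p) = 0.221651
  p = 10/77 = 0.129870: log2(p) = -2.944858, -p*log2(p) = 0.382449
  p = 19/77 = 0.246753: log2(p) = -2.018859, -p*log2(p) = 0.498160
H = 0.401051 + 0.498160 + 0.447169 + 0.221651 + 0.382449 + 0.498160 = 2.448640

H = 2.4486 bits/symbol


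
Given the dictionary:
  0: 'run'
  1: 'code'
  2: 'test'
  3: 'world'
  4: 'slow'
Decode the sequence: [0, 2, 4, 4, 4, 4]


Look up each index in the dictionary:
  0 -> 'run'
  2 -> 'test'
  4 -> 'slow'
  4 -> 'slow'
  4 -> 'slow'
  4 -> 'slow'

Decoded: "run test slow slow slow slow"


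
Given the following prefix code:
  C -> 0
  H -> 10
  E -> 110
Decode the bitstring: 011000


Decoding step by step:
Bits 0 -> C
Bits 110 -> E
Bits 0 -> C
Bits 0 -> C


Decoded message: CECC


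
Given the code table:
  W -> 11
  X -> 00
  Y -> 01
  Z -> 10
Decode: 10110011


Decoding:
10 -> Z
11 -> W
00 -> X
11 -> W


Result: ZWXW


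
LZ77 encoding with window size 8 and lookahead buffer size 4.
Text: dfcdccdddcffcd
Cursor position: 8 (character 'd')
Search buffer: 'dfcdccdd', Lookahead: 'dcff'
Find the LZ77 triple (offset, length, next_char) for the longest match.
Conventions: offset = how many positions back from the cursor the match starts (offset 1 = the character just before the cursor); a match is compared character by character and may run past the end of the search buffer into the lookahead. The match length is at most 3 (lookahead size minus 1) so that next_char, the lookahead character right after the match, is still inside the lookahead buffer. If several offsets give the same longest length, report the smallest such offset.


Try each offset into the search buffer:
  offset=1 (pos 7, char 'd'): match length 1
  offset=2 (pos 6, char 'd'): match length 1
  offset=3 (pos 5, char 'c'): match length 0
  offset=4 (pos 4, char 'c'): match length 0
  offset=5 (pos 3, char 'd'): match length 2
  offset=6 (pos 2, char 'c'): match length 0
  offset=7 (pos 1, char 'f'): match length 0
  offset=8 (pos 0, char 'd'): match length 1
Longest match has length 2 at offset 5.
next_char = character at position 8 + 2 = 10 -> 'f'

Best match: offset=5, length=2 (matching 'dc' starting at position 3)
LZ77 triple: (5, 2, 'f')


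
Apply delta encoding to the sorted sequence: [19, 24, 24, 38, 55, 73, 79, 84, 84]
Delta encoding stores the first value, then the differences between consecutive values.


First value: 19
Deltas:
  24 - 19 = 5
  24 - 24 = 0
  38 - 24 = 14
  55 - 38 = 17
  73 - 55 = 18
  79 - 73 = 6
  84 - 79 = 5
  84 - 84 = 0


Delta encoded: [19, 5, 0, 14, 17, 18, 6, 5, 0]


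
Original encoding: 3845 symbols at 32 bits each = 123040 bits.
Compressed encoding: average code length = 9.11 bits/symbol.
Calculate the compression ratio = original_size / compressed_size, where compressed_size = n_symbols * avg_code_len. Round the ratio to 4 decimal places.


original_size = n_symbols * orig_bits = 3845 * 32 = 123040 bits
compressed_size = n_symbols * avg_code_len = 3845 * 9.11 = 35027.95 bits
ratio = original_size / compressed_size = 123040 / 35027.95 = 3.5126

Compression ratio = 3.5126


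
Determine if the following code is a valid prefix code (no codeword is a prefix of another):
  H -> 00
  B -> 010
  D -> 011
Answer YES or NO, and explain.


Checking each pair (does one codeword prefix another?):
  H='00' vs B='010': no prefix
  H='00' vs D='011': no prefix
  B='010' vs H='00': no prefix
  B='010' vs D='011': no prefix
  D='011' vs H='00': no prefix
  D='011' vs B='010': no prefix
No violation found over all pairs.

YES -- this is a valid prefix code. No codeword is a prefix of any other codeword.


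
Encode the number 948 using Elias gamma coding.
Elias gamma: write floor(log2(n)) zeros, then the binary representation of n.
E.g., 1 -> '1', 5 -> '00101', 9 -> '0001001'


num_bits = floor(log2(948)) + 1 = 10
leading_zeros = num_bits - 1 = 9
binary(948) = 1110110100

Elias gamma(948) = '000000000' + '1110110100' = 0000000001110110100 (19 bits)


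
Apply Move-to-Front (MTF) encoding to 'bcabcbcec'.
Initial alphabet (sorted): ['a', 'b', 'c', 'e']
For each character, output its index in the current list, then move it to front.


MTF encoding:
'b': index 1 in ['a', 'b', 'c', 'e'] -> ['b', 'a', 'c', 'e']
'c': index 2 in ['b', 'a', 'c', 'e'] -> ['c', 'b', 'a', 'e']
'a': index 2 in ['c', 'b', 'a', 'e'] -> ['a', 'c', 'b', 'e']
'b': index 2 in ['a', 'c', 'b', 'e'] -> ['b', 'a', 'c', 'e']
'c': index 2 in ['b', 'a', 'c', 'e'] -> ['c', 'b', 'a', 'e']
'b': index 1 in ['c', 'b', 'a', 'e'] -> ['b', 'c', 'a', 'e']
'c': index 1 in ['b', 'c', 'a', 'e'] -> ['c', 'b', 'a', 'e']
'e': index 3 in ['c', 'b', 'a', 'e'] -> ['e', 'c', 'b', 'a']
'c': index 1 in ['e', 'c', 'b', 'a'] -> ['c', 'e', 'b', 'a']


Output: [1, 2, 2, 2, 2, 1, 1, 3, 1]


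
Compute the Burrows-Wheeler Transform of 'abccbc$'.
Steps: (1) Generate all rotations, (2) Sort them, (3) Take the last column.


Rotations (sorted):
  0: $abccbc -> last char: c
  1: abccbc$ -> last char: $
  2: bc$abcc -> last char: c
  3: bccbc$a -> last char: a
  4: c$abccb -> last char: b
  5: cbc$abc -> last char: c
  6: ccbc$ab -> last char: b


BWT = c$cabcb


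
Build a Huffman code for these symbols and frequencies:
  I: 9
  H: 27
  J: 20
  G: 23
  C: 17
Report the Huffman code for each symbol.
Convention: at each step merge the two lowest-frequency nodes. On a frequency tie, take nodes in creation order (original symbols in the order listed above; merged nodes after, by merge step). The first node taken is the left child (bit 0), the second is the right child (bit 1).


Huffman tree construction:
Step 1: Merge I(9) + C(17) = 26
Step 2: Merge J(20) + G(23) = 43
Step 3: Merge (I+C)(26) + H(27) = 53
Step 4: Merge (J+G)(43) + ((I+C)+H)(53) = 96
Read each symbol's code off the tree from the root (left child = 0, right child = 1).

Codes:
  I: 100 (length 3)
  H: 11 (length 2)
  J: 00 (length 2)
  G: 01 (length 2)
  C: 101 (length 3)
Average code length: 218/96 = 2.2708 bits/symbol


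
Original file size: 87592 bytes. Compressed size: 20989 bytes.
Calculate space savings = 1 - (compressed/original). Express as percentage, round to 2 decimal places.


ratio = compressed/original = 20989/87592 = 0.239622
savings = 1 - ratio = 1 - 0.239622 = 0.760378
as a percentage: 0.760378 * 100 = 76.04%

Space savings = 1 - 20989/87592 = 76.04%


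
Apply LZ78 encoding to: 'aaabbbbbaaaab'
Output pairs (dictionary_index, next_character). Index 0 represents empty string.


LZ78 encoding steps:
Dictionary: {0: ''}
Step 1: w='' (idx 0), next='a' -> output (0, 'a'), add 'a' as idx 1
Step 2: w='a' (idx 1), next='a' -> output (1, 'a'), add 'aa' as idx 2
Step 3: w='' (idx 0), next='b' -> output (0, 'b'), add 'b' as idx 3
Step 4: w='b' (idx 3), next='b' -> output (3, 'b'), add 'bb' as idx 4
Step 5: w='bb' (idx 4), next='a' -> output (4, 'a'), add 'bba' as idx 5
Step 6: w='aa' (idx 2), next='a' -> output (2, 'a'), add 'aaa' as idx 6
Step 7: w='b' (idx 3), end of input -> output (3, '')


Encoded: [(0, 'a'), (1, 'a'), (0, 'b'), (3, 'b'), (4, 'a'), (2, 'a'), (3, '')]


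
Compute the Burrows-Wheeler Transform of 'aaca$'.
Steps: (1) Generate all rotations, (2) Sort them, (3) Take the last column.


Rotations (sorted):
  0: $aaca -> last char: a
  1: a$aac -> last char: c
  2: aaca$ -> last char: $
  3: aca$a -> last char: a
  4: ca$aa -> last char: a


BWT = ac$aa


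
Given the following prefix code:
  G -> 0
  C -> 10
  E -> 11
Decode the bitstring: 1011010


Decoding step by step:
Bits 10 -> C
Bits 11 -> E
Bits 0 -> G
Bits 10 -> C


Decoded message: CEGC


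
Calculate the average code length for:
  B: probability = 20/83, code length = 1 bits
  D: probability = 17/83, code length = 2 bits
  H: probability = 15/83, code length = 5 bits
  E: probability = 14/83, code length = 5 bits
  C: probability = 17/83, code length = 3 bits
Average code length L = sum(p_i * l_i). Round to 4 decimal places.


Weighted contributions p_i * l_i:
  B: (20/83) * 1 = 20/83
  D: (17/83) * 2 = 34/83
  H: (15/83) * 5 = 75/83
  E: (14/83) * 5 = 70/83
  C: (17/83) * 3 = 51/83
Sum = (20 + 34 + 75 + 70 + 51)/83 = 250/83

L = 250/83 = 3.0120 bits/symbol
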